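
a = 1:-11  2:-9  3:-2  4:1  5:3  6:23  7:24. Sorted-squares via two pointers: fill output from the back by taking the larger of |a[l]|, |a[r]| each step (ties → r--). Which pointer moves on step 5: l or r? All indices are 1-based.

[1,7] |-11|<=|24| out[7]=576 → r--
[1,6] |-11|<=|23| out[6]=529 → r--
[1,5] |-11|>|3| out[5]=121 → l++
[2,5] |-9|>|3| out[4]=81 → l++
[3,5] |-2|<=|3| out[3]=9 → r--

r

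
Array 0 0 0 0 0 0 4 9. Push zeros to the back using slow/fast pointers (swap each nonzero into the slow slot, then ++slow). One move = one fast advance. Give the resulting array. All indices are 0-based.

[4, 9, 0, 0, 0, 0, 0, 0]

(s=0,f=0) a[fast]=0 → fast++
(s=0,f=1) a[fast]=0 → fast++
(s=0,f=2) a[fast]=0 → fast++
(s=0,f=3) a[fast]=0 → fast++
(s=0,f=4) a[fast]=0 → fast++
(s=0,f=5) a[fast]=0 → fast++
(s=0,f=6) a[fast]=4≠0 swap→a[0]=4 → slow++,fast++
(s=1,f=7) a[fast]=9≠0 swap→a[1]=9 → slow++,fast++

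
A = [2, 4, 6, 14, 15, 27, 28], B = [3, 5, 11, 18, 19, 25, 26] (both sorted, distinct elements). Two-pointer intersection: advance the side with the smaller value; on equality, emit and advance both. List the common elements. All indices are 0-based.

intersection = []

i=0 j=0: 2<3, i++
i=1 j=0: 4>3, j++
i=1 j=1: 4<5, i++
i=2 j=1: 6>5, j++
i=2 j=2: 6<11, i++
i=3 j=2: 14>11, j++
i=3 j=3: 14<18, i++
i=4 j=3: 15<18, i++
i=5 j=3: 27>18, j++
i=5 j=4: 27>19, j++
i=5 j=5: 27>25, j++
i=5 j=6: 27>26, j++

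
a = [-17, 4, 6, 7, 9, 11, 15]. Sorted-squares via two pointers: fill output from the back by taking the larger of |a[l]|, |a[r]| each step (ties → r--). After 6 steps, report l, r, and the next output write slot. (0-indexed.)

[0,6] |-17|>|15| out[6]=289 → l++
[1,6] |4|<=|15| out[5]=225 → r--
[1,5] |4|<=|11| out[4]=121 → r--
[1,4] |4|<=|9| out[3]=81 → r--
[1,3] |4|<=|7| out[2]=49 → r--
[1,2] |4|<=|6| out[1]=36 → r--

l=1, r=1, next write slot=0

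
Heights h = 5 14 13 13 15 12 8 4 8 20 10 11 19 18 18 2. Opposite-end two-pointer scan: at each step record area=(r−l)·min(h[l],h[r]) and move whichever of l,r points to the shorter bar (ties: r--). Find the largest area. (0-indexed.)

l=0 r=15: min(5,2)*15=30 best=30 *, r--
l=0 r=14: min(5,18)*14=70 best=70 *, l++
l=1 r=14: min(14,18)*13=182 best=182 *, l++
l=2 r=14: min(13,18)*12=156 best=182, l++
l=3 r=14: min(13,18)*11=143 best=182, l++
l=4 r=14: min(15,18)*10=150 best=182, l++
l=5 r=14: min(12,18)*9=108 best=182, l++
l=6 r=14: min(8,18)*8=64 best=182, l++
l=7 r=14: min(4,18)*7=28 best=182, l++
l=8 r=14: min(8,18)*6=48 best=182, l++
l=9 r=14: min(20,18)*5=90 best=182, r--
l=9 r=13: min(20,18)*4=72 best=182, r--
l=9 r=12: min(20,19)*3=57 best=182, r--
l=9 r=11: min(20,11)*2=22 best=182, r--
l=9 r=10: min(20,10)*1=10 best=182, r--

max area = 182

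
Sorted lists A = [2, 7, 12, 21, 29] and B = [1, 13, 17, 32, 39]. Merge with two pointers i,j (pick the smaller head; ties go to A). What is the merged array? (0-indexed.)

[1, 2, 7, 12, 13, 17, 21, 29, 32, 39]

[i=0,j=0] A[i]=2>B[j]=1 take 1 → j++
[i=0,j=1] A[i]=2<=B[j]=13 take 2 → i++
[i=1,j=1] A[i]=7<=B[j]=13 take 7 → i++
[i=2,j=1] A[i]=12<=B[j]=13 take 12 → i++
[i=3,j=1] A[i]=21>B[j]=13 take 13 → j++
[i=3,j=2] A[i]=21>B[j]=17 take 17 → j++
[i=3,j=3] A[i]=21<=B[j]=32 take 21 → i++
[i=4,j=3] A[i]=29<=B[j]=32 take 29 → i++
[i=5,j=3] A done, take B[j]=32 → j++
[i=5,j=4] A done, take B[j]=39 → j++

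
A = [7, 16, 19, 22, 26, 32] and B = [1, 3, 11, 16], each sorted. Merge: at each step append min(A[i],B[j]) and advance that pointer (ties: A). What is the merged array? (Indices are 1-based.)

[i=1,j=1] A[i]=7>B[j]=1 take 1 → j++
[i=1,j=2] A[i]=7>B[j]=3 take 3 → j++
[i=1,j=3] A[i]=7<=B[j]=11 take 7 → i++
[i=2,j=3] A[i]=16>B[j]=11 take 11 → j++
[i=2,j=4] A[i]=16<=B[j]=16 take 16 → i++
[i=3,j=4] A[i]=19>B[j]=16 take 16 → j++
[i=3,j=5] B done, take A[i]=19 → i++
[i=4,j=5] B done, take A[i]=22 → i++
[i=5,j=5] B done, take A[i]=26 → i++
[i=6,j=5] B done, take A[i]=32 → i++

[1, 3, 7, 11, 16, 16, 19, 22, 26, 32]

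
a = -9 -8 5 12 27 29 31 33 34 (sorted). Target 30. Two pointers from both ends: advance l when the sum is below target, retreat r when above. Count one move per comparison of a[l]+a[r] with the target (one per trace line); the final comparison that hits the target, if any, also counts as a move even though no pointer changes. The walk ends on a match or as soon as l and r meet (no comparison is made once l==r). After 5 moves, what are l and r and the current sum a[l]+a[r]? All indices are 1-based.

l=1 r=9: -9+34=25 <30, l++
l=2 r=9: -8+34=26 <30, l++
l=3 r=9: 5+34=39 >30, r--
l=3 r=8: 5+33=38 >30, r--
l=3 r=7: 5+31=36 >30, r--

l=3, r=6, sum=34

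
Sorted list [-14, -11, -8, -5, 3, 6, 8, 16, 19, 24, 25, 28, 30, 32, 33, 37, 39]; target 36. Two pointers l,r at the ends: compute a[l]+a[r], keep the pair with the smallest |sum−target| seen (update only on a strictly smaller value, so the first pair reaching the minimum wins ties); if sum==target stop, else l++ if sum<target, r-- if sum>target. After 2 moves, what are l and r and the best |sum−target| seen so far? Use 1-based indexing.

l=3, r=17, best |Δ|=8

[1,17] -14+39=25 d=11 * → l++
[2,17] -11+39=28 d=8 * → l++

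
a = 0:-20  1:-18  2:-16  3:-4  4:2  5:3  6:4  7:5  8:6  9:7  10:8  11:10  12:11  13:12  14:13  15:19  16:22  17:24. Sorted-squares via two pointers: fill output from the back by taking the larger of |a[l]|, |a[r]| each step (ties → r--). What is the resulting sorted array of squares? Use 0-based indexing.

[4, 9, 16, 16, 25, 36, 49, 64, 100, 121, 144, 169, 256, 324, 361, 400, 484, 576]

l=0 r=17: |-20|<=|24| out[17]=576, r--
l=0 r=16: |-20|<=|22| out[16]=484, r--
l=0 r=15: |-20|>|19| out[15]=400, l++
l=1 r=15: |-18|<=|19| out[14]=361, r--
l=1 r=14: |-18|>|13| out[13]=324, l++
l=2 r=14: |-16|>|13| out[12]=256, l++
l=3 r=14: |-4|<=|13| out[11]=169, r--
l=3 r=13: |-4|<=|12| out[10]=144, r--
l=3 r=12: |-4|<=|11| out[9]=121, r--
l=3 r=11: |-4|<=|10| out[8]=100, r--
l=3 r=10: |-4|<=|8| out[7]=64, r--
l=3 r=9: |-4|<=|7| out[6]=49, r--
l=3 r=8: |-4|<=|6| out[5]=36, r--
l=3 r=7: |-4|<=|5| out[4]=25, r--
l=3 r=6: |-4|<=|4| out[3]=16, r--
l=3 r=5: |-4|>|3| out[2]=16, l++
l=4 r=5: |2|<=|3| out[1]=9, r--
l=4 r=4: |2|<=|2| out[0]=4, r--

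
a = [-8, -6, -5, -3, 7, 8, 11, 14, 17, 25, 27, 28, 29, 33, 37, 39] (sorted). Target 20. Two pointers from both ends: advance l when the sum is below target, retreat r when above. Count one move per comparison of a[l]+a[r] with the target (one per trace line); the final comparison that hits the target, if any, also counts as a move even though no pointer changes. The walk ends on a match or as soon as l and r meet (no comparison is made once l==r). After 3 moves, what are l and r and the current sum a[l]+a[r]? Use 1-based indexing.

l=1, r=13, sum=21

l=1 r=16: -8+39=31 >20, r--
l=1 r=15: -8+37=29 >20, r--
l=1 r=14: -8+33=25 >20, r--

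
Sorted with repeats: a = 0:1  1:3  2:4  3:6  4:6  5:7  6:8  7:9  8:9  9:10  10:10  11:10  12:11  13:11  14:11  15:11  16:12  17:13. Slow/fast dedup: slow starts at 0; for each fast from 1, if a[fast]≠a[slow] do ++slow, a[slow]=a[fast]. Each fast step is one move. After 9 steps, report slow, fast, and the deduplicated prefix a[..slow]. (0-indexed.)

slow=7, fast=10, prefix=[1, 3, 4, 6, 7, 8, 9, 10]

(s=0,f=1) a[fast]=3≠a[slow]=1 write a[1]=3 → slow++,fast++
(s=1,f=2) a[fast]=4≠a[slow]=3 write a[2]=4 → slow++,fast++
(s=2,f=3) a[fast]=6≠a[slow]=4 write a[3]=6 → slow++,fast++
(s=3,f=4) a[fast]=6=a[slow] dup → fast++
(s=3,f=5) a[fast]=7≠a[slow]=6 write a[4]=7 → slow++,fast++
(s=4,f=6) a[fast]=8≠a[slow]=7 write a[5]=8 → slow++,fast++
(s=5,f=7) a[fast]=9≠a[slow]=8 write a[6]=9 → slow++,fast++
(s=6,f=8) a[fast]=9=a[slow] dup → fast++
(s=6,f=9) a[fast]=10≠a[slow]=9 write a[7]=10 → slow++,fast++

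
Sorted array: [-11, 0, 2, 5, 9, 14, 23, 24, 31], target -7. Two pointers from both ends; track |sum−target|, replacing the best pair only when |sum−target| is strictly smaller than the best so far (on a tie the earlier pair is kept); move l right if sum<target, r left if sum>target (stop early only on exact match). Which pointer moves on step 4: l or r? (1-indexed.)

r

l=1 r=9: -11+31=20 d=27 *, r--
l=1 r=8: -11+24=13 d=20 *, r--
l=1 r=7: -11+23=12 d=19 *, r--
l=1 r=6: -11+14=3 d=10 *, r--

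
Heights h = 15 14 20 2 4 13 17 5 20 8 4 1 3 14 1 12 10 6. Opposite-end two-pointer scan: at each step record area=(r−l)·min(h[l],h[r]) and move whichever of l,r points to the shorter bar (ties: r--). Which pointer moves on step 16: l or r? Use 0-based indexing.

l=0 r=17: min(15,6)*17=102 best=102 *, r--
l=0 r=16: min(15,10)*16=160 best=160 *, r--
l=0 r=15: min(15,12)*15=180 best=180 *, r--
l=0 r=14: min(15,1)*14=14 best=180, r--
l=0 r=13: min(15,14)*13=182 best=182 *, r--
l=0 r=12: min(15,3)*12=36 best=182, r--
l=0 r=11: min(15,1)*11=11 best=182, r--
l=0 r=10: min(15,4)*10=40 best=182, r--
l=0 r=9: min(15,8)*9=72 best=182, r--
l=0 r=8: min(15,20)*8=120 best=182, l++
l=1 r=8: min(14,20)*7=98 best=182, l++
l=2 r=8: min(20,20)*6=120 best=182, r--
l=2 r=7: min(20,5)*5=25 best=182, r--
l=2 r=6: min(20,17)*4=68 best=182, r--
l=2 r=5: min(20,13)*3=39 best=182, r--
l=2 r=4: min(20,4)*2=8 best=182, r--

r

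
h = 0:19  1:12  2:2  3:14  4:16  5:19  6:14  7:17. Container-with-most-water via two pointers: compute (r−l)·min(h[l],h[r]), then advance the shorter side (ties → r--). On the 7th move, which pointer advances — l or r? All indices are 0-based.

r

[0,7] min(19,17)*7=119 best=119 * → r--
[0,6] min(19,14)*6=84 best=119 → r--
[0,5] min(19,19)*5=95 best=119 → r--
[0,4] min(19,16)*4=64 best=119 → r--
[0,3] min(19,14)*3=42 best=119 → r--
[0,2] min(19,2)*2=4 best=119 → r--
[0,1] min(19,12)*1=12 best=119 → r--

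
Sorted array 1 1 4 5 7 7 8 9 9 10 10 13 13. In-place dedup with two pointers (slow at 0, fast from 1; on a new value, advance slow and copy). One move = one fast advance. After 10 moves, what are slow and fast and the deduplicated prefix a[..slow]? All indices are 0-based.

slow=0 fast=1: a[fast]=1=a[slow] dup, fast++
slow=0 fast=2: a[fast]=4≠a[slow]=1 write a[1]=4, slow++,fast++
slow=1 fast=3: a[fast]=5≠a[slow]=4 write a[2]=5, slow++,fast++
slow=2 fast=4: a[fast]=7≠a[slow]=5 write a[3]=7, slow++,fast++
slow=3 fast=5: a[fast]=7=a[slow] dup, fast++
slow=3 fast=6: a[fast]=8≠a[slow]=7 write a[4]=8, slow++,fast++
slow=4 fast=7: a[fast]=9≠a[slow]=8 write a[5]=9, slow++,fast++
slow=5 fast=8: a[fast]=9=a[slow] dup, fast++
slow=5 fast=9: a[fast]=10≠a[slow]=9 write a[6]=10, slow++,fast++
slow=6 fast=10: a[fast]=10=a[slow] dup, fast++

slow=6, fast=11, prefix=[1, 4, 5, 7, 8, 9, 10]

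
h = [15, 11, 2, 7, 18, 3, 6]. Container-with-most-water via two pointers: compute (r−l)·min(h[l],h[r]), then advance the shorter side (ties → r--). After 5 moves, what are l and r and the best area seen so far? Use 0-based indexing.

l=3, r=4, best area=60

l=0 r=6: min(15,6)*6=36 best=36 *, r--
l=0 r=5: min(15,3)*5=15 best=36, r--
l=0 r=4: min(15,18)*4=60 best=60 *, l++
l=1 r=4: min(11,18)*3=33 best=60, l++
l=2 r=4: min(2,18)*2=4 best=60, l++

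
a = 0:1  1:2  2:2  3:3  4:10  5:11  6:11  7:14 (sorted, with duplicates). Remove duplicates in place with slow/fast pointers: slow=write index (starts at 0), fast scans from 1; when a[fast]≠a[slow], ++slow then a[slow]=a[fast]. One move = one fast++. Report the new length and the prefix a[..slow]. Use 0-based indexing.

(s=0,f=1) a[fast]=2≠a[slow]=1 write a[1]=2 → slow++,fast++
(s=1,f=2) a[fast]=2=a[slow] dup → fast++
(s=1,f=3) a[fast]=3≠a[slow]=2 write a[2]=3 → slow++,fast++
(s=2,f=4) a[fast]=10≠a[slow]=3 write a[3]=10 → slow++,fast++
(s=3,f=5) a[fast]=11≠a[slow]=10 write a[4]=11 → slow++,fast++
(s=4,f=6) a[fast]=11=a[slow] dup → fast++
(s=4,f=7) a[fast]=14≠a[slow]=11 write a[5]=14 → slow++,fast++

length 6; prefix = [1, 2, 3, 10, 11, 14]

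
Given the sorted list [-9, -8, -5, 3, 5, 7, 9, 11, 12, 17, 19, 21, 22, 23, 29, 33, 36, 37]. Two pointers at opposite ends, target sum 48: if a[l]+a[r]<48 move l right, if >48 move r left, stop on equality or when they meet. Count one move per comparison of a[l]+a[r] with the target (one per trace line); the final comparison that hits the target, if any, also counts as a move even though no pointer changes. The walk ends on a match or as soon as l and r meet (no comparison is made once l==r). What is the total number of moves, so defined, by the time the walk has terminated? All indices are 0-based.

8 moves

l=0 r=17: -9+37=28 <48, l++
l=1 r=17: -8+37=29 <48, l++
l=2 r=17: -5+37=32 <48, l++
l=3 r=17: 3+37=40 <48, l++
l=4 r=17: 5+37=42 <48, l++
l=5 r=17: 7+37=44 <48, l++
l=6 r=17: 9+37=46 <48, l++
l=7 r=17: 11+37=48, found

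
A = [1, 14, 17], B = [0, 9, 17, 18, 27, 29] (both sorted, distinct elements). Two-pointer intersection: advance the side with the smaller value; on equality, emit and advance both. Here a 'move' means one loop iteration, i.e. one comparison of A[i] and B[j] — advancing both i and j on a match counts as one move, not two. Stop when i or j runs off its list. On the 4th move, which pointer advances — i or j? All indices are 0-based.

[i=0,j=0] 1>0 → j++
[i=0,j=1] 1<9 → i++
[i=1,j=1] 14>9 → j++
[i=1,j=2] 14<17 → i++

i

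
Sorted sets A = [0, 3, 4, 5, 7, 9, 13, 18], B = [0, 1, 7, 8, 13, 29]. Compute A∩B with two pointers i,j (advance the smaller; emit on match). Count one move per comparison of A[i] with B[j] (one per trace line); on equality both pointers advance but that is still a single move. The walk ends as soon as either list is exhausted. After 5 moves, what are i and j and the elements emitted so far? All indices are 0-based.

i=4, j=2, emitted=[0]

[i=0,j=0] 0==0 emit → i++,j++
[i=1,j=1] 3>1 → j++
[i=1,j=2] 3<7 → i++
[i=2,j=2] 4<7 → i++
[i=3,j=2] 5<7 → i++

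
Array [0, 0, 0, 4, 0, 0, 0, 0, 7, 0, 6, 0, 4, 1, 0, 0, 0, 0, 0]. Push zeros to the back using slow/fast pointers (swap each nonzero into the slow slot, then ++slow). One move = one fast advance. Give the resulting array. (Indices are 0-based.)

(s=0,f=0) a[fast]=0 → fast++
(s=0,f=1) a[fast]=0 → fast++
(s=0,f=2) a[fast]=0 → fast++
(s=0,f=3) a[fast]=4≠0 swap→a[0]=4 → slow++,fast++
(s=1,f=4) a[fast]=0 → fast++
(s=1,f=5) a[fast]=0 → fast++
(s=1,f=6) a[fast]=0 → fast++
(s=1,f=7) a[fast]=0 → fast++
(s=1,f=8) a[fast]=7≠0 swap→a[1]=7 → slow++,fast++
(s=2,f=9) a[fast]=0 → fast++
(s=2,f=10) a[fast]=6≠0 swap→a[2]=6 → slow++,fast++
(s=3,f=11) a[fast]=0 → fast++
(s=3,f=12) a[fast]=4≠0 swap→a[3]=4 → slow++,fast++
(s=4,f=13) a[fast]=1≠0 swap→a[4]=1 → slow++,fast++
(s=5,f=14) a[fast]=0 → fast++
(s=5,f=15) a[fast]=0 → fast++
(s=5,f=16) a[fast]=0 → fast++
(s=5,f=17) a[fast]=0 → fast++
(s=5,f=18) a[fast]=0 → fast++

[4, 7, 6, 4, 1, 0, 0, 0, 0, 0, 0, 0, 0, 0, 0, 0, 0, 0, 0]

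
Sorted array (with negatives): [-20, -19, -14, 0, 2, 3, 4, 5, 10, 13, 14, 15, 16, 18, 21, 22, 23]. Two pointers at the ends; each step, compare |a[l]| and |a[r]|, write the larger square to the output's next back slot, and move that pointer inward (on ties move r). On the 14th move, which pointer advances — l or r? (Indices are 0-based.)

[0,16] |-20|<=|23| out[16]=529 → r--
[0,15] |-20|<=|22| out[15]=484 → r--
[0,14] |-20|<=|21| out[14]=441 → r--
[0,13] |-20|>|18| out[13]=400 → l++
[1,13] |-19|>|18| out[12]=361 → l++
[2,13] |-14|<=|18| out[11]=324 → r--
[2,12] |-14|<=|16| out[10]=256 → r--
[2,11] |-14|<=|15| out[9]=225 → r--
[2,10] |-14|<=|14| out[8]=196 → r--
[2,9] |-14|>|13| out[7]=196 → l++
[3,9] |0|<=|13| out[6]=169 → r--
[3,8] |0|<=|10| out[5]=100 → r--
[3,7] |0|<=|5| out[4]=25 → r--
[3,6] |0|<=|4| out[3]=16 → r--

r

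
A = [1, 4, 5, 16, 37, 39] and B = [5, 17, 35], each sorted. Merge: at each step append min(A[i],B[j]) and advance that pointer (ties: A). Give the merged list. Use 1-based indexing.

[i=1,j=1] A[i]=1<=B[j]=5 take 1 → i++
[i=2,j=1] A[i]=4<=B[j]=5 take 4 → i++
[i=3,j=1] A[i]=5<=B[j]=5 take 5 → i++
[i=4,j=1] A[i]=16>B[j]=5 take 5 → j++
[i=4,j=2] A[i]=16<=B[j]=17 take 16 → i++
[i=5,j=2] A[i]=37>B[j]=17 take 17 → j++
[i=5,j=3] A[i]=37>B[j]=35 take 35 → j++
[i=5,j=4] B done, take A[i]=37 → i++
[i=6,j=4] B done, take A[i]=39 → i++

[1, 4, 5, 5, 16, 17, 35, 37, 39]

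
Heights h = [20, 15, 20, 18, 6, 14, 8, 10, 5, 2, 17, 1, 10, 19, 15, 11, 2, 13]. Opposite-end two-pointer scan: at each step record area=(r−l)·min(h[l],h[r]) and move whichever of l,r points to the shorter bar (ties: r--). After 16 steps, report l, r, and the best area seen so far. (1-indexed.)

l=1, r=2, best area=247

[1,18] min(20,13)*17=221 best=221 * → r--
[1,17] min(20,2)*16=32 best=221 → r--
[1,16] min(20,11)*15=165 best=221 → r--
[1,15] min(20,15)*14=210 best=221 → r--
[1,14] min(20,19)*13=247 best=247 * → r--
[1,13] min(20,10)*12=120 best=247 → r--
[1,12] min(20,1)*11=11 best=247 → r--
[1,11] min(20,17)*10=170 best=247 → r--
[1,10] min(20,2)*9=18 best=247 → r--
[1,9] min(20,5)*8=40 best=247 → r--
[1,8] min(20,10)*7=70 best=247 → r--
[1,7] min(20,8)*6=48 best=247 → r--
[1,6] min(20,14)*5=70 best=247 → r--
[1,5] min(20,6)*4=24 best=247 → r--
[1,4] min(20,18)*3=54 best=247 → r--
[1,3] min(20,20)*2=40 best=247 → r--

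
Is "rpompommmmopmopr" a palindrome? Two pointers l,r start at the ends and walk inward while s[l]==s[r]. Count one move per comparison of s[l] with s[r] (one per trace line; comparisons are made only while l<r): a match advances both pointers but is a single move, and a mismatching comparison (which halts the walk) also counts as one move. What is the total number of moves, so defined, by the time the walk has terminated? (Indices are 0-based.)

l=0 r=15: 'r'=='r', l++,r--
l=1 r=14: 'p'=='p', l++,r--
l=2 r=13: 'o'=='o', l++,r--
l=3 r=12: 'm'=='m', l++,r--
l=4 r=11: 'p'=='p', l++,r--
l=5 r=10: 'o'=='o', l++,r--
l=6 r=9: 'm'=='m', l++,r--
l=7 r=8: 'm'=='m', l++,r--

8 moves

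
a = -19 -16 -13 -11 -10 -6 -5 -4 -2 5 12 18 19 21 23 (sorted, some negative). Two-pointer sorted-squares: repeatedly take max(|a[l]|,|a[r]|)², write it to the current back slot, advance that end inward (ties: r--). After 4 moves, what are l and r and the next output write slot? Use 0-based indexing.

[0,14] |-19|<=|23| out[14]=529 → r--
[0,13] |-19|<=|21| out[13]=441 → r--
[0,12] |-19|<=|19| out[12]=361 → r--
[0,11] |-19|>|18| out[11]=361 → l++

l=1, r=11, next write slot=10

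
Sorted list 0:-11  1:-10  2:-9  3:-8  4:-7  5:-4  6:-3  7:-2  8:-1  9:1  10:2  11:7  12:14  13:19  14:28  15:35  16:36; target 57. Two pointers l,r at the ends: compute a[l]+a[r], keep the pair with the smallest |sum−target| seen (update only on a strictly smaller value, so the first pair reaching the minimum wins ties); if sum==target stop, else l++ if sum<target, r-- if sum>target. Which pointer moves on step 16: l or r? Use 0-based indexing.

l=0 r=16: -11+36=25 d=32 *, l++
l=1 r=16: -10+36=26 d=31 *, l++
l=2 r=16: -9+36=27 d=30 *, l++
l=3 r=16: -8+36=28 d=29 *, l++
l=4 r=16: -7+36=29 d=28 *, l++
l=5 r=16: -4+36=32 d=25 *, l++
l=6 r=16: -3+36=33 d=24 *, l++
l=7 r=16: -2+36=34 d=23 *, l++
l=8 r=16: -1+36=35 d=22 *, l++
l=9 r=16: 1+36=37 d=20 *, l++
l=10 r=16: 2+36=38 d=19 *, l++
l=11 r=16: 7+36=43 d=14 *, l++
l=12 r=16: 14+36=50 d=7 *, l++
l=13 r=16: 19+36=55 d=2 *, l++
l=14 r=16: 28+36=64 d=7, r--
l=14 r=15: 28+35=63 d=6, r--

r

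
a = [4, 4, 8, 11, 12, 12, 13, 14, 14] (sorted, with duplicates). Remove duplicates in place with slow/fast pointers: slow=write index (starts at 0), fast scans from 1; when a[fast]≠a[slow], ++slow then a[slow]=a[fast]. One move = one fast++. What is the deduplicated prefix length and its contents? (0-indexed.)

length 6; prefix = [4, 8, 11, 12, 13, 14]

(s=0,f=1) a[fast]=4=a[slow] dup → fast++
(s=0,f=2) a[fast]=8≠a[slow]=4 write a[1]=8 → slow++,fast++
(s=1,f=3) a[fast]=11≠a[slow]=8 write a[2]=11 → slow++,fast++
(s=2,f=4) a[fast]=12≠a[slow]=11 write a[3]=12 → slow++,fast++
(s=3,f=5) a[fast]=12=a[slow] dup → fast++
(s=3,f=6) a[fast]=13≠a[slow]=12 write a[4]=13 → slow++,fast++
(s=4,f=7) a[fast]=14≠a[slow]=13 write a[5]=14 → slow++,fast++
(s=5,f=8) a[fast]=14=a[slow] dup → fast++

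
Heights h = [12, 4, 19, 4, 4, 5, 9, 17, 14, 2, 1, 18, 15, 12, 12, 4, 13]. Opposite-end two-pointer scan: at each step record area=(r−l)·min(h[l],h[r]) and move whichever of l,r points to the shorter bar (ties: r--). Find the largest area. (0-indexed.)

max area = 192

l=0 r=16: min(12,13)*16=192 best=192 *, l++
l=1 r=16: min(4,13)*15=60 best=192, l++
l=2 r=16: min(19,13)*14=182 best=192, r--
l=2 r=15: min(19,4)*13=52 best=192, r--
l=2 r=14: min(19,12)*12=144 best=192, r--
l=2 r=13: min(19,12)*11=132 best=192, r--
l=2 r=12: min(19,15)*10=150 best=192, r--
l=2 r=11: min(19,18)*9=162 best=192, r--
l=2 r=10: min(19,1)*8=8 best=192, r--
l=2 r=9: min(19,2)*7=14 best=192, r--
l=2 r=8: min(19,14)*6=84 best=192, r--
l=2 r=7: min(19,17)*5=85 best=192, r--
l=2 r=6: min(19,9)*4=36 best=192, r--
l=2 r=5: min(19,5)*3=15 best=192, r--
l=2 r=4: min(19,4)*2=8 best=192, r--
l=2 r=3: min(19,4)*1=4 best=192, r--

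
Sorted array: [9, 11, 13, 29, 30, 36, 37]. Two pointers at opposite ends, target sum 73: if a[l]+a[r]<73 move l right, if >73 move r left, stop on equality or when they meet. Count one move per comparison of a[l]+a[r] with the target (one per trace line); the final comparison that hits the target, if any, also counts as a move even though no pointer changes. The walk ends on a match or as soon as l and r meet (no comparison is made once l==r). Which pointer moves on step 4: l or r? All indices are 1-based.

l

[1,7] 9+37=46 <73 → l++
[2,7] 11+37=48 <73 → l++
[3,7] 13+37=50 <73 → l++
[4,7] 29+37=66 <73 → l++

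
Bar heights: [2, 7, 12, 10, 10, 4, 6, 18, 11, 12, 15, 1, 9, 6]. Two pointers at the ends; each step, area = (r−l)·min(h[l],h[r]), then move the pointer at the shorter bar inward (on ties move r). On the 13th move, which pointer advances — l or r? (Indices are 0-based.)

r

[0,13] min(2,6)*13=26 best=26 * → l++
[1,13] min(7,6)*12=72 best=72 * → r--
[1,12] min(7,9)*11=77 best=77 * → l++
[2,12] min(12,9)*10=90 best=90 * → r--
[2,11] min(12,1)*9=9 best=90 → r--
[2,10] min(12,15)*8=96 best=96 * → l++
[3,10] min(10,15)*7=70 best=96 → l++
[4,10] min(10,15)*6=60 best=96 → l++
[5,10] min(4,15)*5=20 best=96 → l++
[6,10] min(6,15)*4=24 best=96 → l++
[7,10] min(18,15)*3=45 best=96 → r--
[7,9] min(18,12)*2=24 best=96 → r--
[7,8] min(18,11)*1=11 best=96 → r--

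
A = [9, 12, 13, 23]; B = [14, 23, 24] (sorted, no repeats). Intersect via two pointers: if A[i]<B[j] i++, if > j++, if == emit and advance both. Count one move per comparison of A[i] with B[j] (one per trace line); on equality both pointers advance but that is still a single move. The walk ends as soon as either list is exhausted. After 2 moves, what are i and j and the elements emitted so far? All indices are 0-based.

i=0 j=0: 9<14, i++
i=1 j=0: 12<14, i++

i=2, j=0, emitted=[]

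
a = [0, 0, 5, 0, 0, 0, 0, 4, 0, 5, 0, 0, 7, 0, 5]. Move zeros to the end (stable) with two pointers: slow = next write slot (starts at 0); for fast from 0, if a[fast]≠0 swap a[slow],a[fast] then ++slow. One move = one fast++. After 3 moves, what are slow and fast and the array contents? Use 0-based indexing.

slow=1, fast=3, a=[5, 0, 0, 0, 0, 0, 0, 4, 0, 5, 0, 0, 7, 0, 5]

slow=0 fast=0: a[fast]=0, fast++
slow=0 fast=1: a[fast]=0, fast++
slow=0 fast=2: a[fast]=5≠0 swap→a[0]=5, slow++,fast++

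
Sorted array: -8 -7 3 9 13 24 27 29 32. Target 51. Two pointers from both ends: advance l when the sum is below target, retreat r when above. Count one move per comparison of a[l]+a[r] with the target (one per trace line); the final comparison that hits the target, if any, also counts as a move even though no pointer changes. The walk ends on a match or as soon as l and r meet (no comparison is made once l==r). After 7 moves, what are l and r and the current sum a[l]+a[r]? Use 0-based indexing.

l=0 r=8: -8+32=24 <51, l++
l=1 r=8: -7+32=25 <51, l++
l=2 r=8: 3+32=35 <51, l++
l=3 r=8: 9+32=41 <51, l++
l=4 r=8: 13+32=45 <51, l++
l=5 r=8: 24+32=56 >51, r--
l=5 r=7: 24+29=53 >51, r--

l=5, r=6, sum=51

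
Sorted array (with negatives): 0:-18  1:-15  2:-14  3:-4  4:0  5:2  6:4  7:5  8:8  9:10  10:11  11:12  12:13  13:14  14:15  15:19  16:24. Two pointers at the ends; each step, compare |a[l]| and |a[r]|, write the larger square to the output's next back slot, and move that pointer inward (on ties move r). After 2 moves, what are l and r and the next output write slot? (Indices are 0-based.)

[0,16] |-18|<=|24| out[16]=576 → r--
[0,15] |-18|<=|19| out[15]=361 → r--

l=0, r=14, next write slot=14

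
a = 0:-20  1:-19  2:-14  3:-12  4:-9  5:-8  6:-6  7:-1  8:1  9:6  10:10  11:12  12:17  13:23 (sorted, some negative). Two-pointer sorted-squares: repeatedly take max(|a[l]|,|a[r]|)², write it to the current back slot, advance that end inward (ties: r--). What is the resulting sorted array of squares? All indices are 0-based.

[1, 1, 36, 36, 64, 81, 100, 144, 144, 196, 289, 361, 400, 529]

l=0 r=13: |-20|<=|23| out[13]=529, r--
l=0 r=12: |-20|>|17| out[12]=400, l++
l=1 r=12: |-19|>|17| out[11]=361, l++
l=2 r=12: |-14|<=|17| out[10]=289, r--
l=2 r=11: |-14|>|12| out[9]=196, l++
l=3 r=11: |-12|<=|12| out[8]=144, r--
l=3 r=10: |-12|>|10| out[7]=144, l++
l=4 r=10: |-9|<=|10| out[6]=100, r--
l=4 r=9: |-9|>|6| out[5]=81, l++
l=5 r=9: |-8|>|6| out[4]=64, l++
l=6 r=9: |-6|<=|6| out[3]=36, r--
l=6 r=8: |-6|>|1| out[2]=36, l++
l=7 r=8: |-1|<=|1| out[1]=1, r--
l=7 r=7: |-1|<=|-1| out[0]=1, r--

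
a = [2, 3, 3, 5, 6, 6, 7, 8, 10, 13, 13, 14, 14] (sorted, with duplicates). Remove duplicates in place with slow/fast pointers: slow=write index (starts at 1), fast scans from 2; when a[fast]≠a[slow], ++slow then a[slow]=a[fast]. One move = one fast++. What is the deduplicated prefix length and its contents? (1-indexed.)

slow=1 fast=2: a[fast]=3≠a[slow]=2 write a[2]=3, slow++,fast++
slow=2 fast=3: a[fast]=3=a[slow] dup, fast++
slow=2 fast=4: a[fast]=5≠a[slow]=3 write a[3]=5, slow++,fast++
slow=3 fast=5: a[fast]=6≠a[slow]=5 write a[4]=6, slow++,fast++
slow=4 fast=6: a[fast]=6=a[slow] dup, fast++
slow=4 fast=7: a[fast]=7≠a[slow]=6 write a[5]=7, slow++,fast++
slow=5 fast=8: a[fast]=8≠a[slow]=7 write a[6]=8, slow++,fast++
slow=6 fast=9: a[fast]=10≠a[slow]=8 write a[7]=10, slow++,fast++
slow=7 fast=10: a[fast]=13≠a[slow]=10 write a[8]=13, slow++,fast++
slow=8 fast=11: a[fast]=13=a[slow] dup, fast++
slow=8 fast=12: a[fast]=14≠a[slow]=13 write a[9]=14, slow++,fast++
slow=9 fast=13: a[fast]=14=a[slow] dup, fast++

length 9; prefix = [2, 3, 5, 6, 7, 8, 10, 13, 14]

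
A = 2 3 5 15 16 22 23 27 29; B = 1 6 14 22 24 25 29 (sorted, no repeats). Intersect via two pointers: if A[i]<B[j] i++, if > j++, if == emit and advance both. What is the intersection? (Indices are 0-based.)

intersection = [22, 29]

i=0 j=0: 2>1, j++
i=0 j=1: 2<6, i++
i=1 j=1: 3<6, i++
i=2 j=1: 5<6, i++
i=3 j=1: 15>6, j++
i=3 j=2: 15>14, j++
i=3 j=3: 15<22, i++
i=4 j=3: 16<22, i++
i=5 j=3: 22==22 emit, i++,j++
i=6 j=4: 23<24, i++
i=7 j=4: 27>24, j++
i=7 j=5: 27>25, j++
i=7 j=6: 27<29, i++
i=8 j=6: 29==29 emit, i++,j++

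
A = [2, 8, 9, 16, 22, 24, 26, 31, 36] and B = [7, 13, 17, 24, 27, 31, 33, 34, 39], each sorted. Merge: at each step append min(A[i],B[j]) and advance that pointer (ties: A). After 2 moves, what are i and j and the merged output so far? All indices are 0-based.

i=0 j=0: A[i]=2<=B[j]=7 take 2, i++
i=1 j=0: A[i]=8>B[j]=7 take 7, j++

i=1, j=1, merged so far=[2, 7]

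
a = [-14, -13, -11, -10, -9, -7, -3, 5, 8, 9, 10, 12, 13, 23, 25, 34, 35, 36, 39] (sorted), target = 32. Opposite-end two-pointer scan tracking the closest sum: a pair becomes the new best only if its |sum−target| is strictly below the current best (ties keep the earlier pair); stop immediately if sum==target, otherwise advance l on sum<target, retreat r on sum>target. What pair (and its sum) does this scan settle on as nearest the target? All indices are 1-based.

l=1 r=19: -14+39=25 d=7 *, l++
l=2 r=19: -13+39=26 d=6 *, l++
l=3 r=19: -11+39=28 d=4 *, l++
l=4 r=19: -10+39=29 d=3 *, l++
l=5 r=19: -9+39=30 d=2 *, l++
l=6 r=19: -7+39=32 d=0 *, stop

pair (-7, 39) with sum 32 (|Δ|=0)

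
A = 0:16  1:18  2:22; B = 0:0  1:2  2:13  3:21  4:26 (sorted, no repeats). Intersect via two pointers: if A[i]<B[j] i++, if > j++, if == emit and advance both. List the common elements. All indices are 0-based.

intersection = []

i=0 j=0: 16>0, j++
i=0 j=1: 16>2, j++
i=0 j=2: 16>13, j++
i=0 j=3: 16<21, i++
i=1 j=3: 18<21, i++
i=2 j=3: 22>21, j++
i=2 j=4: 22<26, i++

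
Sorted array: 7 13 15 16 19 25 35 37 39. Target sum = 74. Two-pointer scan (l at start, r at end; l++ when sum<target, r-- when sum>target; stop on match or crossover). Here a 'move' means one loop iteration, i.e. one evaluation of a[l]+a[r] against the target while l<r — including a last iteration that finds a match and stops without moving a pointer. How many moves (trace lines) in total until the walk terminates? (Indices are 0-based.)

[0,8] 7+39=46 <74 → l++
[1,8] 13+39=52 <74 → l++
[2,8] 15+39=54 <74 → l++
[3,8] 16+39=55 <74 → l++
[4,8] 19+39=58 <74 → l++
[5,8] 25+39=64 <74 → l++
[6,8] 35+39=74 → found

7 moves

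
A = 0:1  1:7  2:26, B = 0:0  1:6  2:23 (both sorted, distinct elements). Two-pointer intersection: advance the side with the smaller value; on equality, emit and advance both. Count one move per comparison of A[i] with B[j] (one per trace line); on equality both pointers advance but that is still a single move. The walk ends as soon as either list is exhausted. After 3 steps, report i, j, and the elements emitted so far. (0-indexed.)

i=1, j=2, emitted=[]

[i=0,j=0] 1>0 → j++
[i=0,j=1] 1<6 → i++
[i=1,j=1] 7>6 → j++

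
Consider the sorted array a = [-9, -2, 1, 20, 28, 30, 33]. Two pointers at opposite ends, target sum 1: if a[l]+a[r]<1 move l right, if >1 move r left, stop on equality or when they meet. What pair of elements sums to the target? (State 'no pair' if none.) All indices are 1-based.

no pair

[1,7] -9+33=24 >1 → r--
[1,6] -9+30=21 >1 → r--
[1,5] -9+28=19 >1 → r--
[1,4] -9+20=11 >1 → r--
[1,3] -9+1=-8 <1 → l++
[2,3] -2+1=-1 <1 → l++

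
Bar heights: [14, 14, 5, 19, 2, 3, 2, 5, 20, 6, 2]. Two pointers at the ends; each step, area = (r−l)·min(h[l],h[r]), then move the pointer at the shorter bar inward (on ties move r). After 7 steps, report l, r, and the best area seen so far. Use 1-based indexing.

[1,11] min(14,2)*10=20 best=20 * → r--
[1,10] min(14,6)*9=54 best=54 * → r--
[1,9] min(14,20)*8=112 best=112 * → l++
[2,9] min(14,20)*7=98 best=112 → l++
[3,9] min(5,20)*6=30 best=112 → l++
[4,9] min(19,20)*5=95 best=112 → l++
[5,9] min(2,20)*4=8 best=112 → l++

l=6, r=9, best area=112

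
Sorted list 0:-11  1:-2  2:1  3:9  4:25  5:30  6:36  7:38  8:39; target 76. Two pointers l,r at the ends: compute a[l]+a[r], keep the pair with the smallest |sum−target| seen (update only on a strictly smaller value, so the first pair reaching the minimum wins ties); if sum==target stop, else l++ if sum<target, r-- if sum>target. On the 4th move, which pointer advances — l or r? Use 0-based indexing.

l

l=0 r=8: -11+39=28 d=48 *, l++
l=1 r=8: -2+39=37 d=39 *, l++
l=2 r=8: 1+39=40 d=36 *, l++
l=3 r=8: 9+39=48 d=28 *, l++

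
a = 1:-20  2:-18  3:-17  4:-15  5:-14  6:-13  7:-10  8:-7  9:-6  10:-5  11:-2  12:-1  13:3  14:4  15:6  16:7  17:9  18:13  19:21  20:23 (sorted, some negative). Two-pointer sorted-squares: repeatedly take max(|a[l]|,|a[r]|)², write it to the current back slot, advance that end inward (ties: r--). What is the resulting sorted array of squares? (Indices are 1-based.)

[1,20] |-20|<=|23| out[20]=529 → r--
[1,19] |-20|<=|21| out[19]=441 → r--
[1,18] |-20|>|13| out[18]=400 → l++
[2,18] |-18|>|13| out[17]=324 → l++
[3,18] |-17|>|13| out[16]=289 → l++
[4,18] |-15|>|13| out[15]=225 → l++
[5,18] |-14|>|13| out[14]=196 → l++
[6,18] |-13|<=|13| out[13]=169 → r--
[6,17] |-13|>|9| out[12]=169 → l++
[7,17] |-10|>|9| out[11]=100 → l++
[8,17] |-7|<=|9| out[10]=81 → r--
[8,16] |-7|<=|7| out[9]=49 → r--
[8,15] |-7|>|6| out[8]=49 → l++
[9,15] |-6|<=|6| out[7]=36 → r--
[9,14] |-6|>|4| out[6]=36 → l++
[10,14] |-5|>|4| out[5]=25 → l++
[11,14] |-2|<=|4| out[4]=16 → r--
[11,13] |-2|<=|3| out[3]=9 → r--
[11,12] |-2|>|-1| out[2]=4 → l++
[12,12] |-1|<=|-1| out[1]=1 → r--

[1, 4, 9, 16, 25, 36, 36, 49, 49, 81, 100, 169, 169, 196, 225, 289, 324, 400, 441, 529]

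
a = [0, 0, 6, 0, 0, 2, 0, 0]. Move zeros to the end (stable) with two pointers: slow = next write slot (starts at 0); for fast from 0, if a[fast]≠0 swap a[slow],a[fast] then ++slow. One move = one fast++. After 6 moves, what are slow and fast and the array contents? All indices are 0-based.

slow=2, fast=6, a=[6, 2, 0, 0, 0, 0, 0, 0]

slow=0 fast=0: a[fast]=0, fast++
slow=0 fast=1: a[fast]=0, fast++
slow=0 fast=2: a[fast]=6≠0 swap→a[0]=6, slow++,fast++
slow=1 fast=3: a[fast]=0, fast++
slow=1 fast=4: a[fast]=0, fast++
slow=1 fast=5: a[fast]=2≠0 swap→a[1]=2, slow++,fast++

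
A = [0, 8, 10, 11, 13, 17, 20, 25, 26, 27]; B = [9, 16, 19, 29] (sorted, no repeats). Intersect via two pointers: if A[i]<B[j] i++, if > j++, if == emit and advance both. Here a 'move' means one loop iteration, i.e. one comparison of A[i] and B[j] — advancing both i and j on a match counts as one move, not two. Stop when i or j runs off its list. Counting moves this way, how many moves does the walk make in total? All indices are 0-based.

13 moves

i=0 j=0: 0<9, i++
i=1 j=0: 8<9, i++
i=2 j=0: 10>9, j++
i=2 j=1: 10<16, i++
i=3 j=1: 11<16, i++
i=4 j=1: 13<16, i++
i=5 j=1: 17>16, j++
i=5 j=2: 17<19, i++
i=6 j=2: 20>19, j++
i=6 j=3: 20<29, i++
i=7 j=3: 25<29, i++
i=8 j=3: 26<29, i++
i=9 j=3: 27<29, i++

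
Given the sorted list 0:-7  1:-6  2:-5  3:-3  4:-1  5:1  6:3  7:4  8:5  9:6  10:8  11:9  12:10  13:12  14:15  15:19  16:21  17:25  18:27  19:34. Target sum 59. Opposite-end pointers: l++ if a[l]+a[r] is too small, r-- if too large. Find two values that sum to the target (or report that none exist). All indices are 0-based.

l=0 r=19: -7+34=27 <59, l++
l=1 r=19: -6+34=28 <59, l++
l=2 r=19: -5+34=29 <59, l++
l=3 r=19: -3+34=31 <59, l++
l=4 r=19: -1+34=33 <59, l++
l=5 r=19: 1+34=35 <59, l++
l=6 r=19: 3+34=37 <59, l++
l=7 r=19: 4+34=38 <59, l++
l=8 r=19: 5+34=39 <59, l++
l=9 r=19: 6+34=40 <59, l++
l=10 r=19: 8+34=42 <59, l++
l=11 r=19: 9+34=43 <59, l++
l=12 r=19: 10+34=44 <59, l++
l=13 r=19: 12+34=46 <59, l++
l=14 r=19: 15+34=49 <59, l++
l=15 r=19: 19+34=53 <59, l++
l=16 r=19: 21+34=55 <59, l++
l=17 r=19: 25+34=59, found

(25, 34)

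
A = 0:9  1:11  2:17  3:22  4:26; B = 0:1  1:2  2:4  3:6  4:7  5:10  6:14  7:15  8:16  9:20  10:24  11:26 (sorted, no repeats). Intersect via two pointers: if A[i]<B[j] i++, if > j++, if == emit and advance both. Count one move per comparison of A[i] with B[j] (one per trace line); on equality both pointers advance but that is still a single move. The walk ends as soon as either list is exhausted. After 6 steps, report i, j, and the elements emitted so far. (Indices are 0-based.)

i=0 j=0: 9>1, j++
i=0 j=1: 9>2, j++
i=0 j=2: 9>4, j++
i=0 j=3: 9>6, j++
i=0 j=4: 9>7, j++
i=0 j=5: 9<10, i++

i=1, j=5, emitted=[]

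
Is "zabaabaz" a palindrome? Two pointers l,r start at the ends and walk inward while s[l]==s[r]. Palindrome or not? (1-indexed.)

[1,8] 'z'=='z' → l++,r--
[2,7] 'a'=='a' → l++,r--
[3,6] 'b'=='b' → l++,r--
[4,5] 'a'=='a' → l++,r--

palindrome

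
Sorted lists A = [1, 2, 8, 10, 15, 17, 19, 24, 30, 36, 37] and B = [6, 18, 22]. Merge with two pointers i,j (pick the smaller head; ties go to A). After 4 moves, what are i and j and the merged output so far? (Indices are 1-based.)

[i=1,j=1] A[i]=1<=B[j]=6 take 1 → i++
[i=2,j=1] A[i]=2<=B[j]=6 take 2 → i++
[i=3,j=1] A[i]=8>B[j]=6 take 6 → j++
[i=3,j=2] A[i]=8<=B[j]=18 take 8 → i++

i=4, j=2, merged so far=[1, 2, 6, 8]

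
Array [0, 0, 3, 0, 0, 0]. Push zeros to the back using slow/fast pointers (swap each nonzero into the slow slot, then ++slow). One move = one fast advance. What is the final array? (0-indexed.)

(s=0,f=0) a[fast]=0 → fast++
(s=0,f=1) a[fast]=0 → fast++
(s=0,f=2) a[fast]=3≠0 swap→a[0]=3 → slow++,fast++
(s=1,f=3) a[fast]=0 → fast++
(s=1,f=4) a[fast]=0 → fast++
(s=1,f=5) a[fast]=0 → fast++

[3, 0, 0, 0, 0, 0]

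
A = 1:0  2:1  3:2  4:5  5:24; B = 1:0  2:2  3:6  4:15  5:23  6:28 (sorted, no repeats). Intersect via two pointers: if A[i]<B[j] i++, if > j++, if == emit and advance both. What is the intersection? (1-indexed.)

intersection = [0, 2]

i=1 j=1: 0==0 emit, i++,j++
i=2 j=2: 1<2, i++
i=3 j=2: 2==2 emit, i++,j++
i=4 j=3: 5<6, i++
i=5 j=3: 24>6, j++
i=5 j=4: 24>15, j++
i=5 j=5: 24>23, j++
i=5 j=6: 24<28, i++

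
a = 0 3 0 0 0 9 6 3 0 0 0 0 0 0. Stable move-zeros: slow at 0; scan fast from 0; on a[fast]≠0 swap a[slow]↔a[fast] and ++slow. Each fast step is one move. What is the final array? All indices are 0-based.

[3, 9, 6, 3, 0, 0, 0, 0, 0, 0, 0, 0, 0, 0]

slow=0 fast=0: a[fast]=0, fast++
slow=0 fast=1: a[fast]=3≠0 swap→a[0]=3, slow++,fast++
slow=1 fast=2: a[fast]=0, fast++
slow=1 fast=3: a[fast]=0, fast++
slow=1 fast=4: a[fast]=0, fast++
slow=1 fast=5: a[fast]=9≠0 swap→a[1]=9, slow++,fast++
slow=2 fast=6: a[fast]=6≠0 swap→a[2]=6, slow++,fast++
slow=3 fast=7: a[fast]=3≠0 swap→a[3]=3, slow++,fast++
slow=4 fast=8: a[fast]=0, fast++
slow=4 fast=9: a[fast]=0, fast++
slow=4 fast=10: a[fast]=0, fast++
slow=4 fast=11: a[fast]=0, fast++
slow=4 fast=12: a[fast]=0, fast++
slow=4 fast=13: a[fast]=0, fast++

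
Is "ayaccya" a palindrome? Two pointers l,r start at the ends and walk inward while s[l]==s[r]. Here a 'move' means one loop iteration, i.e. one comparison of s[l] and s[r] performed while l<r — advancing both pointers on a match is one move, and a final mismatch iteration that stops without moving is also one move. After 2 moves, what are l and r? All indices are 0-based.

l=2, r=4

[0,6] 'a'=='a' → l++,r--
[1,5] 'y'=='y' → l++,r--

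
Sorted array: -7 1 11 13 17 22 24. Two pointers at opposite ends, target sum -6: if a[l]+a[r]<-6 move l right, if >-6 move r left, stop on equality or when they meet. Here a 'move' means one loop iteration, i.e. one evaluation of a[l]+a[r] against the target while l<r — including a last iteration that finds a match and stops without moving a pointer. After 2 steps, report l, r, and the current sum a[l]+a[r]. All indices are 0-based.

[0,6] -7+24=17 >-6 → r--
[0,5] -7+22=15 >-6 → r--

l=0, r=4, sum=10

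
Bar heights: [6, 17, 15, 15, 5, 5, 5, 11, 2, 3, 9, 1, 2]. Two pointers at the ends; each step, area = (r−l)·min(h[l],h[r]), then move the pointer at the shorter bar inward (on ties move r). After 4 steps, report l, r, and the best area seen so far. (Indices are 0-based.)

l=0 r=12: min(6,2)*12=24 best=24 *, r--
l=0 r=11: min(6,1)*11=11 best=24, r--
l=0 r=10: min(6,9)*10=60 best=60 *, l++
l=1 r=10: min(17,9)*9=81 best=81 *, r--

l=1, r=9, best area=81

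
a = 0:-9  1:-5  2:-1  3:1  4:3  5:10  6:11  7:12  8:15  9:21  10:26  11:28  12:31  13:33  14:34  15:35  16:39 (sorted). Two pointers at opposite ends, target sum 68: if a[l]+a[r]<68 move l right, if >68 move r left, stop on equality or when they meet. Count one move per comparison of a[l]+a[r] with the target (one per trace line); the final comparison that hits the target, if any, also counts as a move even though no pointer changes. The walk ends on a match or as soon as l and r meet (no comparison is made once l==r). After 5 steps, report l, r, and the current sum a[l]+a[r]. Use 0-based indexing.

l=0 r=16: -9+39=30 <68, l++
l=1 r=16: -5+39=34 <68, l++
l=2 r=16: -1+39=38 <68, l++
l=3 r=16: 1+39=40 <68, l++
l=4 r=16: 3+39=42 <68, l++

l=5, r=16, sum=49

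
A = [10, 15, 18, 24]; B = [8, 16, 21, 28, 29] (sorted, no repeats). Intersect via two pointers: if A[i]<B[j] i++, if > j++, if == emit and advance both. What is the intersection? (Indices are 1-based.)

i=1 j=1: 10>8, j++
i=1 j=2: 10<16, i++
i=2 j=2: 15<16, i++
i=3 j=2: 18>16, j++
i=3 j=3: 18<21, i++
i=4 j=3: 24>21, j++
i=4 j=4: 24<28, i++

intersection = []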